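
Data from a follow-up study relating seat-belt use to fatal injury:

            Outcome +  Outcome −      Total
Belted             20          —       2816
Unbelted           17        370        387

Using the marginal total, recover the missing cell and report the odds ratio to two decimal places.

0.16

The missing cell is in the exposed row: 2816 − 20 = 2796.
So a = 20, b = 2796, c = 17, d = 370.
OR = (a·d)/(b·c) = (20 × 370) / (2796 × 17) = 7400 / 47532 = 0.15568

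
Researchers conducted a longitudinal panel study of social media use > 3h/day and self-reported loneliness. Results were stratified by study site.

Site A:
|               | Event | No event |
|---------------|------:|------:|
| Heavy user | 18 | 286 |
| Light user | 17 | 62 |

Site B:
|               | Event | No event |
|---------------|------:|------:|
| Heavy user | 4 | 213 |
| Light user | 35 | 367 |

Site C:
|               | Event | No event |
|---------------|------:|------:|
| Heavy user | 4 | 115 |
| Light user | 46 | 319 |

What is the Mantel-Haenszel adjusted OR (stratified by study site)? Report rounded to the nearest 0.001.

OR_MH = Σ(aᵢdᵢ/nᵢ) / Σ(bᵢcᵢ/nᵢ), where nᵢ is the stratum total.
Stratum 1 (Site A): n = 383; a·d/n = 18·62/383 = 2.9138; b·c/n = 286·17/383 = 12.6945
Stratum 2 (Site B): n = 619; a·d/n = 4·367/619 = 2.3716; b·c/n = 213·35/619 = 12.0436
Stratum 3 (Site C): n = 484; a·d/n = 4·319/484 = 2.6364; b·c/n = 115·46/484 = 10.9298
OR_MH = (2.9138 + 2.3716 + 2.6364) / (12.6945 + 12.0436 + 10.9298) = 7.9218 / 35.6679 = 0.22210

0.222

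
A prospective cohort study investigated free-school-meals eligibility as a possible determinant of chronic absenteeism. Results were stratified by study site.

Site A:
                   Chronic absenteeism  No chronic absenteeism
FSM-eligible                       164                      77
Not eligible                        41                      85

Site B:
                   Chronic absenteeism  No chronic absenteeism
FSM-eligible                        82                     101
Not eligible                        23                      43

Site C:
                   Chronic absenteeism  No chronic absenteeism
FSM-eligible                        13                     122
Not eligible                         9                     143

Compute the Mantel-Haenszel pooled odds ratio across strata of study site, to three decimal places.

2.694

OR_MH = Σ(aᵢdᵢ/nᵢ) / Σ(bᵢcᵢ/nᵢ), where nᵢ is the stratum total.
Stratum 1 (Site A): n = 367; a·d/n = 164·85/367 = 37.9837; b·c/n = 77·41/367 = 8.6022
Stratum 2 (Site B): n = 249; a·d/n = 82·43/249 = 14.1606; b·c/n = 101·23/249 = 9.3293
Stratum 3 (Site C): n = 287; a·d/n = 13·143/287 = 6.4774; b·c/n = 122·9/287 = 3.8258
OR_MH = (37.9837 + 14.1606 + 6.4774) / (8.6022 + 9.3293 + 3.8258) = 58.6216 / 21.7573 = 2.69435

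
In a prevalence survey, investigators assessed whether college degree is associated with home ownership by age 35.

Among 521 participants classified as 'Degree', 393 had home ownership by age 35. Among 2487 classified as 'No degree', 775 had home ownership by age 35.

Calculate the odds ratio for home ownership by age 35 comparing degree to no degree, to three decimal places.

From the description: a = 393, b = 128, c = 775, d = 1712.
OR = (a·d)/(b·c) = (393 × 1712) / (128 × 775) = 672816 / 99200 = 6.78242
The odds of home ownership by age 35 are about 6.78 times as high in the degree group.

6.782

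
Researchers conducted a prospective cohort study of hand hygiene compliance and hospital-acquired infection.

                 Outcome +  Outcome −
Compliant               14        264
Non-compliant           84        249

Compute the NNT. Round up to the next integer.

5

Risk in treated group = 14/278 = 0.05036; risk in control = 84/333 = 0.25225.
Absolute risk reduction = 0.25225 − 0.05036 = 0.20189
NNT = 1 / ARR = 1 / 0.20189 = 4.953 → round up → 5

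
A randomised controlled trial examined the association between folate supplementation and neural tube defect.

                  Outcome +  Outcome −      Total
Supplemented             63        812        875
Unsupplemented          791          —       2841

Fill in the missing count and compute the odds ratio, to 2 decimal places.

0.20

The missing cell is in the unexposed row: 2841 − 791 = 2050.
So a = 63, b = 812, c = 791, d = 2050.
OR = (a·d)/(b·c) = (63 × 2050) / (812 × 791) = 129150 / 642292 = 0.20108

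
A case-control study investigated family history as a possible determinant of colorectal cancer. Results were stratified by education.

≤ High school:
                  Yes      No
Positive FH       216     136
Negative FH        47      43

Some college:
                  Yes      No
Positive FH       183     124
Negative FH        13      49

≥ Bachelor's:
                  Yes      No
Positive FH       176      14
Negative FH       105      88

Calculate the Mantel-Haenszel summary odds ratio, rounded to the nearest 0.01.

3.78

OR_MH = Σ(aᵢdᵢ/nᵢ) / Σ(bᵢcᵢ/nᵢ), where nᵢ is the stratum total.
Stratum 1 (≤ High school): n = 442; a·d/n = 216·43/442 = 21.0136; b·c/n = 136·47/442 = 14.4615
Stratum 2 (Some college): n = 369; a·d/n = 183·49/369 = 24.3008; b·c/n = 124·13/369 = 4.3686
Stratum 3 (≥ Bachelor's): n = 383; a·d/n = 176·88/383 = 40.4386; b·c/n = 14·105/383 = 3.8381
OR_MH = (21.0136 + 24.3008 + 40.4386) / (14.4615 + 4.3686 + 3.8381) = 85.7530 / 22.6682 = 3.78296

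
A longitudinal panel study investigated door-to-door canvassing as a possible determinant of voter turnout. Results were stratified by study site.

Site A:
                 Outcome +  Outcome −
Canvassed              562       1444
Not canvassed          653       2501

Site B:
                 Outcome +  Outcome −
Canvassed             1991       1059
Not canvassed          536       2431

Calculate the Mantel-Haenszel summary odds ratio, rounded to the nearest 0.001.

OR_MH = Σ(aᵢdᵢ/nᵢ) / Σ(bᵢcᵢ/nᵢ), where nᵢ is the stratum total.
Stratum 1 (Site A): n = 5160; a·d/n = 562·2501/5160 = 272.3957; b·c/n = 1444·653/5160 = 182.7388
Stratum 2 (Site B): n = 6017; a·d/n = 1991·2431/6017 = 804.4077; b·c/n = 1059·536/6017 = 94.3367
OR_MH = (272.3957 + 804.4077) / (182.7388 + 94.3367) = 1076.8034 / 277.0755 = 3.88632

3.886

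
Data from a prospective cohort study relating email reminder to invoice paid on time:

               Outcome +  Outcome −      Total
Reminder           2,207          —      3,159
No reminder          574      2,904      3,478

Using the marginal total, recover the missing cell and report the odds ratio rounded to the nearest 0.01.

11.73

The missing cell is in the exposed row: 3159 − 2207 = 952.
So a = 2207, b = 952, c = 574, d = 2904.
OR = (a·d)/(b·c) = (2207 × 2904) / (952 × 574) = 6409128 / 546448 = 11.72871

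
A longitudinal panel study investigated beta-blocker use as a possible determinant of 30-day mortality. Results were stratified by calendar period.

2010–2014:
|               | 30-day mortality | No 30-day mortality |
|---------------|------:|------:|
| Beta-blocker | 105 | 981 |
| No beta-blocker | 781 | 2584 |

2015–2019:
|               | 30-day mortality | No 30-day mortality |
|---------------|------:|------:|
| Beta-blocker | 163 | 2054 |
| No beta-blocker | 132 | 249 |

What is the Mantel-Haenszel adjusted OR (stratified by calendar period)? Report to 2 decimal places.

OR_MH = Σ(aᵢdᵢ/nᵢ) / Σ(bᵢcᵢ/nᵢ), where nᵢ is the stratum total.
Stratum 1 (2010–2014): n = 4451; a·d/n = 105·2584/4451 = 60.9571; b·c/n = 981·781/4451 = 172.1323
Stratum 2 (2015–2019): n = 2598; a·d/n = 163·249/2598 = 15.6224; b·c/n = 2054·132/2598 = 104.3603
OR_MH = (60.9571 + 15.6224) / (172.1323 + 104.3603) = 76.5795 / 276.4926 = 0.27697

0.28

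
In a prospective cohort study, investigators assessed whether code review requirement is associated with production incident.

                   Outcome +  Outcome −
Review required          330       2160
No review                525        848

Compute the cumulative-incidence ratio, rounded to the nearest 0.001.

0.347

Cells: a = 330, b = 2160, c = 525, d = 848.
Risk in exposed = 330/2490 = 0.13253; risk in unexposed = 525/1373 = 0.38237.
RR = 0.13253 / 0.38237 = 0.34660
The risk is 65% lower among the exposed than among the unexposed.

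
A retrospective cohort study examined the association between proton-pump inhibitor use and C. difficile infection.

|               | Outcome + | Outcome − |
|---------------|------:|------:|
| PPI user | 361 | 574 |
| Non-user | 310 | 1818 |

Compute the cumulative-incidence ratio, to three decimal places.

2.650

Cells: a = 361, b = 574, c = 310, d = 1818.
Risk in exposed = 361/935 = 0.38610; risk in unexposed = 310/2128 = 0.14568.
RR = 0.38610 / 0.14568 = 2.65036
The risk among the exposed is 2.65 times that among the unexposed.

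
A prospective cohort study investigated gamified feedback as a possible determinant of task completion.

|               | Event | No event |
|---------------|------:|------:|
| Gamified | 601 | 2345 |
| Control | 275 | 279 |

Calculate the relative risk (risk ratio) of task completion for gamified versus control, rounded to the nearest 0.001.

0.411

Cells: a = 601, b = 2345, c = 275, d = 279.
Risk in exposed = 601/2946 = 0.20401; risk in unexposed = 275/554 = 0.49639.
RR = 0.20401 / 0.49639 = 0.41098
The risk is 59% lower among the exposed than among the unexposed.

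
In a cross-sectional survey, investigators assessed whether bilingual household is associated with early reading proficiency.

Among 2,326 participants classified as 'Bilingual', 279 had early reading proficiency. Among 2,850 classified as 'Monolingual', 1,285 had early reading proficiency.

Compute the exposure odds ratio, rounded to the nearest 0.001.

0.166

From the description: a = 279, b = 2047, c = 1285, d = 1565.
OR = (a·d)/(b·c) = (279 × 1565) / (2047 × 1285) = 436635 / 2630395 = 0.16600
Exposure is associated with lower odds of early reading proficiency (OR = 0.17 < 1).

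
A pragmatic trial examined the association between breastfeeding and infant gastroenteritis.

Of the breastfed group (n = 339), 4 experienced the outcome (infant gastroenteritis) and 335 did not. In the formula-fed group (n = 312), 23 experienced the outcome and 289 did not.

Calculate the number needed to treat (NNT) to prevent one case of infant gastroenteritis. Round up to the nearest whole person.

Risk in treated group = 4/339 = 0.01180; risk in control = 23/312 = 0.07372.
Absolute risk reduction = 0.07372 − 0.01180 = 0.06192
NNT = 1 / ARR = 1 / 0.06192 = 16.150 → round up → 17

17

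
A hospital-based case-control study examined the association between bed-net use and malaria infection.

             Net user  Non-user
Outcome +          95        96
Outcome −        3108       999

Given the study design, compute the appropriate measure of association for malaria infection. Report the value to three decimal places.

Reading the table with exposure as columns: a = 95 (Net user, case), b = 3108 (Net user, non-case), c = 96 (Non-user, case), d = 999.
This is a hospital-based case-control study: participants were sampled on outcome status, so risks in the source population cannot be estimated directly — relative risk is not valid here. The odds ratio is the appropriate measure.
OR = (a·d)/(b·c) = (95 × 999) / (3108 × 96) = 94905 / 298368 = 0.31808

0.318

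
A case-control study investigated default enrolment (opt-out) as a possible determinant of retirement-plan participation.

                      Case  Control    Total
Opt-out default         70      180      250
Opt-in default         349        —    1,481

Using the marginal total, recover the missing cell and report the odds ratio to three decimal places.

The missing cell is in the unexposed row: 1481 − 349 = 1132.
So a = 70, b = 180, c = 349, d = 1132.
OR = (a·d)/(b·c) = (70 × 1132) / (180 × 349) = 79240 / 62820 = 1.26138

1.261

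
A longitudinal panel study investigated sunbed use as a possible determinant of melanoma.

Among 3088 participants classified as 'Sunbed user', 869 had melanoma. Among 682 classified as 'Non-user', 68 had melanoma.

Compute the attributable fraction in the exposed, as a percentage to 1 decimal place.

64.6

From the description: a = 869, b = 2219, c = 68, d = 614.
Risk in exposed = 869/3088 = 0.28141; risk in unexposed = 68/682 = 0.09971.
RR = 0.28141/0.09971 = 2.82240
AR% = (RR − 1)/RR × 100 = (2.82240 − 1)/2.82240 × 100 = 64.5691%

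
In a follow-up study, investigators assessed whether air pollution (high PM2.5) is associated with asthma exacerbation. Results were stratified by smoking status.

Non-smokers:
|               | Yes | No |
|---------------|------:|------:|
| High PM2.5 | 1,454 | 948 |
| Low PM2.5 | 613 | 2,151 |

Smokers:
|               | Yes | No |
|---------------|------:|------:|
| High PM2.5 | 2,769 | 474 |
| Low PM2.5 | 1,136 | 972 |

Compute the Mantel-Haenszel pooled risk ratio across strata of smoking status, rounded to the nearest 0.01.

RR_MH = Σ(aᵢ·n₀ᵢ/nᵢ) / Σ(cᵢ·n₁ᵢ/nᵢ), with n₁ᵢ = aᵢ+bᵢ (exposed), n₀ᵢ = cᵢ+dᵢ (unexposed), nᵢ = n₁ᵢ+n₀ᵢ.
Stratum 1 (Non-smokers): n₁ = 2402, n₀ = 2764, n = 5166; a·n₀/n = 1454·2764/5166 = 777.9435; c·n₁/n = 613·2402/5166 = 285.0225
Stratum 2 (Smokers): n₁ = 3243, n₀ = 2108, n = 5351; a·n₀/n = 2769·2108/5351 = 1090.8339; c·n₁/n = 1136·3243/5351 = 688.4784
RR_MH = (777.9435 + 1090.8339) / (285.0225 + 688.4784) = 1868.7773 / 973.5009 = 1.91965

1.92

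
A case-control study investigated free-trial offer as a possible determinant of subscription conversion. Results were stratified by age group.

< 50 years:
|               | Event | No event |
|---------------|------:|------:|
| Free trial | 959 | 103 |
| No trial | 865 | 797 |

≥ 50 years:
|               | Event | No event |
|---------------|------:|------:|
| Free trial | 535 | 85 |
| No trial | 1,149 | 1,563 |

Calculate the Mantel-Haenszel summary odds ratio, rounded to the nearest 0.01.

OR_MH = Σ(aᵢdᵢ/nᵢ) / Σ(bᵢcᵢ/nᵢ), where nᵢ is the stratum total.
Stratum 1 (< 50 years): n = 2724; a·d/n = 959·797/2724 = 280.5885; b·c/n = 103·865/2724 = 32.7074
Stratum 2 (≥ 50 years): n = 3332; a·d/n = 535·1563/3332 = 250.9619; b·c/n = 85·1149/3332 = 29.3112
OR_MH = (280.5885 + 250.9619) / (32.7074 + 29.3112) = 531.5504 / 62.0186 = 8.57082

8.57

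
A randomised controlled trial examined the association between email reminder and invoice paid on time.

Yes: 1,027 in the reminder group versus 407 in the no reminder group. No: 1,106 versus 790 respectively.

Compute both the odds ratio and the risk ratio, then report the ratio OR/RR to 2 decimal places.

1.27

From the description: a = 1027, b = 1106, c = 407, d = 790.
OR = (1027·790)/(1106·407) = 811330/450142 = 1.80239
Risk in exposed = 1027/2133 = 0.48148; risk in unexposed = 407/1197 = 0.34002; RR = 1.41605
OR/RR = 1.80239 / 1.41605 = 1.27282
The outcome is not rare, so the OR lies further from 1 than the RR.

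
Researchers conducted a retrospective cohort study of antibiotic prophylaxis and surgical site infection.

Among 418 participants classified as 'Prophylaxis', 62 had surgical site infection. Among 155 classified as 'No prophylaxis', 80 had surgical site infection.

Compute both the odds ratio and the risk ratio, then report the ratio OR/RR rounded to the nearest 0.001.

0.568

From the description: a = 62, b = 356, c = 80, d = 75.
OR = (62·75)/(356·80) = 4650/28480 = 0.16327
Risk in exposed = 62/418 = 0.14833; risk in unexposed = 80/155 = 0.51613; RR = 0.28738
OR/RR = 0.16327 / 0.28738 = 0.56814
The outcome is not rare, so the OR lies further from 1 than the RR.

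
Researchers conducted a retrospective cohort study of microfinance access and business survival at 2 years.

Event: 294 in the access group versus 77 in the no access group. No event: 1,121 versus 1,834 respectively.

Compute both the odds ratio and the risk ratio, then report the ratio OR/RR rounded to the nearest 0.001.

1.211

From the description: a = 294, b = 1121, c = 77, d = 1834.
OR = (294·1834)/(1121·77) = 539196/86317 = 6.24670
Risk in exposed = 294/1415 = 0.20777; risk in unexposed = 77/1911 = 0.04029; RR = 5.15657
OR/RR = 6.24670 / 5.15657 = 1.21141
The outcome is not rare, so the OR lies further from 1 than the RR.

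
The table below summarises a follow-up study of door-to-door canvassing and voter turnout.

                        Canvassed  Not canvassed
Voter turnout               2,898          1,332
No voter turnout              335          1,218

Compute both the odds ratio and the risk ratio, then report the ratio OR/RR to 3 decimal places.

4.610

Reading the table with exposure as columns: a = 2898 (Canvassed, case), b = 335 (Canvassed, non-case), c = 1332 (Not canvassed, case), d = 1218.
OR = (2898·1218)/(335·1332) = 3529764/446220 = 7.91037
Risk in exposed = 2898/3233 = 0.89638; risk in unexposed = 1332/2550 = 0.52235; RR = 1.71604
OR/RR = 7.91037 / 1.71604 = 4.60965
The outcome is not rare, so the OR lies further from 1 than the RR.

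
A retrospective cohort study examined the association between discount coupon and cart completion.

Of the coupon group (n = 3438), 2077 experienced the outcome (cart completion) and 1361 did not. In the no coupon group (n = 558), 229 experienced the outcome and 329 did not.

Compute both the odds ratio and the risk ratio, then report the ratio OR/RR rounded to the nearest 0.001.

1.489

From the description: a = 2077, b = 1361, c = 229, d = 329.
OR = (2077·329)/(1361·229) = 683333/311669 = 2.19250
Risk in exposed = 2077/3438 = 0.60413; risk in unexposed = 229/558 = 0.41039; RR = 1.47207
OR/RR = 2.19250 / 1.47207 = 1.48939
The outcome is not rare, so the OR lies further from 1 than the RR.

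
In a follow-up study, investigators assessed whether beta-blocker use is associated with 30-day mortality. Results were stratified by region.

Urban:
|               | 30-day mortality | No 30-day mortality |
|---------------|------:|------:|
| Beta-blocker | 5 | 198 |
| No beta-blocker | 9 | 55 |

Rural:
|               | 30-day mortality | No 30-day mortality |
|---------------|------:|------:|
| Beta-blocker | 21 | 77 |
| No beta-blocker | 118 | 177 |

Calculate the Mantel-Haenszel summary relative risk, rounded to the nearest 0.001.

0.468

RR_MH = Σ(aᵢ·n₀ᵢ/nᵢ) / Σ(cᵢ·n₁ᵢ/nᵢ), with n₁ᵢ = aᵢ+bᵢ (exposed), n₀ᵢ = cᵢ+dᵢ (unexposed), nᵢ = n₁ᵢ+n₀ᵢ.
Stratum 1 (Urban): n₁ = 203, n₀ = 64, n = 267; a·n₀/n = 5·64/267 = 1.1985; c·n₁/n = 9·203/267 = 6.8427
Stratum 2 (Rural): n₁ = 98, n₀ = 295, n = 393; a·n₀/n = 21·295/393 = 15.7634; c·n₁/n = 118·98/393 = 29.4249
RR_MH = (1.1985 + 15.7634) / (6.8427 + 29.4249) = 16.9619 / 36.2676 = 0.46769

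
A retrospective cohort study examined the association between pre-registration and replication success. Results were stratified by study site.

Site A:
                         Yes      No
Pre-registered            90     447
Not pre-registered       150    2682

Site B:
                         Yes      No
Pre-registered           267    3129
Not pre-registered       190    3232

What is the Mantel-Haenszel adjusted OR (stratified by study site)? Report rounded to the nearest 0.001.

1.851

OR_MH = Σ(aᵢdᵢ/nᵢ) / Σ(bᵢcᵢ/nᵢ), where nᵢ is the stratum total.
Stratum 1 (Site A): n = 3369; a·d/n = 90·2682/3369 = 71.6474; b·c/n = 447·150/3369 = 19.9020
Stratum 2 (Site B): n = 6818; a·d/n = 267·3232/6818 = 126.5685; b·c/n = 3129·190/6818 = 87.1971
OR_MH = (71.6474 + 126.5685) / (19.9020 + 87.1971) = 198.2159 / 107.0992 = 1.85077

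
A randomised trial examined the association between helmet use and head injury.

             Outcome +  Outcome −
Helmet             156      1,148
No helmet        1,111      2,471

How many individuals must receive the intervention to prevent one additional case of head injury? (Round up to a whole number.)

Risk in treated group = 156/1304 = 0.11963; risk in control = 1111/3582 = 0.31016.
Absolute risk reduction = 0.31016 − 0.11963 = 0.19053
NNT = 1 / ARR = 1 / 0.19053 = 5.249 → round up → 6

6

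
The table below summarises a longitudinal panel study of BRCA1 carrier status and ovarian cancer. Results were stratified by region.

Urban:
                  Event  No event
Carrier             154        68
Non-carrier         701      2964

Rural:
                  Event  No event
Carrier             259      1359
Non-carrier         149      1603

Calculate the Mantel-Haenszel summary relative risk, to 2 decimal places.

RR_MH = Σ(aᵢ·n₀ᵢ/nᵢ) / Σ(cᵢ·n₁ᵢ/nᵢ), with n₁ᵢ = aᵢ+bᵢ (exposed), n₀ᵢ = cᵢ+dᵢ (unexposed), nᵢ = n₁ᵢ+n₀ᵢ.
Stratum 1 (Urban): n₁ = 222, n₀ = 3665, n = 3887; a·n₀/n = 154·3665/3887 = 145.2045; c·n₁/n = 701·222/3887 = 40.0365
Stratum 2 (Rural): n₁ = 1618, n₀ = 1752, n = 3370; a·n₀/n = 259·1752/3370 = 134.6493; c·n₁/n = 149·1618/3370 = 71.5377
RR_MH = (145.2045 + 134.6493) / (40.0365 + 71.5377) = 279.8538 / 111.5742 = 2.50823

2.51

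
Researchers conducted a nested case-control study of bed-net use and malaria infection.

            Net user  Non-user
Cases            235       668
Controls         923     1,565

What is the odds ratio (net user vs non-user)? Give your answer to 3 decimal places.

Reading the table with exposure as columns: a = 235 (Net user, case), b = 923 (Net user, non-case), c = 668 (Non-user, case), d = 1565.
OR = (a·d)/(b·c) = (235 × 1565) / (923 × 668) = 367775 / 616564 = 0.59649
Exposure is associated with lower odds of malaria infection (OR = 0.60 < 1).

0.596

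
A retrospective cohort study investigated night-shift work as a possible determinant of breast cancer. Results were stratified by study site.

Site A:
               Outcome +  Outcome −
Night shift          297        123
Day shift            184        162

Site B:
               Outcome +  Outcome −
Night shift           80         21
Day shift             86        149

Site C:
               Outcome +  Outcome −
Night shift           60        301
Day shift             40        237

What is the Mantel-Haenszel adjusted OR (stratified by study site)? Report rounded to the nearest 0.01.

2.24

OR_MH = Σ(aᵢdᵢ/nᵢ) / Σ(bᵢcᵢ/nᵢ), where nᵢ is the stratum total.
Stratum 1 (Site A): n = 766; a·d/n = 297·162/766 = 62.8120; b·c/n = 123·184/766 = 29.5457
Stratum 2 (Site B): n = 336; a·d/n = 80·149/336 = 35.4762; b·c/n = 21·86/336 = 5.3750
Stratum 3 (Site C): n = 638; a·d/n = 60·237/638 = 22.2884; b·c/n = 301·40/638 = 18.8715
OR_MH = (62.8120 + 35.4762 + 22.2884) / (29.5457 + 5.3750 + 18.8715) = 120.5766 / 53.7922 = 2.24153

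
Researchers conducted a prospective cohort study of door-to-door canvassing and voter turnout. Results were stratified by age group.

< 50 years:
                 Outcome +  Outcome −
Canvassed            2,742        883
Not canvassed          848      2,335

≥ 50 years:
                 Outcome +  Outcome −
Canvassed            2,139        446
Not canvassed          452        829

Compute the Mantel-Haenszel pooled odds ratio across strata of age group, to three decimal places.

8.630

OR_MH = Σ(aᵢdᵢ/nᵢ) / Σ(bᵢcᵢ/nᵢ), where nᵢ is the stratum total.
Stratum 1 (< 50 years): n = 6808; a·d/n = 2742·2335/6808 = 940.4480; b·c/n = 883·848/6808 = 109.9859
Stratum 2 (≥ 50 years): n = 3866; a·d/n = 2139·829/3866 = 458.6733; b·c/n = 446·452/3866 = 52.1449
OR_MH = (940.4480 + 458.6733) / (109.9859 + 52.1449) = 1399.1213 / 162.1308 = 8.62959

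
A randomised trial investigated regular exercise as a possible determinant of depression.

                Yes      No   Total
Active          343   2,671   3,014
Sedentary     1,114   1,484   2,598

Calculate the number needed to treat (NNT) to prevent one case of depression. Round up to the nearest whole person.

4

Risk in treated group = 343/3014 = 0.11380; risk in control = 1114/2598 = 0.42879.
Absolute risk reduction = 0.42879 − 0.11380 = 0.31499
NNT = 1 / ARR = 1 / 0.31499 = 3.175 → round up → 4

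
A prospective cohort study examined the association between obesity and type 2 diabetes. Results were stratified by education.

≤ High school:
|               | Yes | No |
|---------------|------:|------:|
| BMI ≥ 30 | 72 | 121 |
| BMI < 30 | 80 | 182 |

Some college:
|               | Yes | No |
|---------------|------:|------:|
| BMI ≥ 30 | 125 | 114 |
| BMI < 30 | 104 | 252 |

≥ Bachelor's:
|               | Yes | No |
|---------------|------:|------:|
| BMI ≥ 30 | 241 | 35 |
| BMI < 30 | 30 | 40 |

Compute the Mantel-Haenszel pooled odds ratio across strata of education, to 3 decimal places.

2.478

OR_MH = Σ(aᵢdᵢ/nᵢ) / Σ(bᵢcᵢ/nᵢ), where nᵢ is the stratum total.
Stratum 1 (≤ High school): n = 455; a·d/n = 72·182/455 = 28.8000; b·c/n = 121·80/455 = 21.2747
Stratum 2 (Some college): n = 595; a·d/n = 125·252/595 = 52.9412; b·c/n = 114·104/595 = 19.9261
Stratum 3 (≥ Bachelor's): n = 346; a·d/n = 241·40/346 = 27.8613; b·c/n = 35·30/346 = 3.0347
OR_MH = (28.8000 + 52.9412 + 27.8613) / (21.2747 + 19.9261 + 3.0347) = 109.6024 / 44.2355 = 2.47771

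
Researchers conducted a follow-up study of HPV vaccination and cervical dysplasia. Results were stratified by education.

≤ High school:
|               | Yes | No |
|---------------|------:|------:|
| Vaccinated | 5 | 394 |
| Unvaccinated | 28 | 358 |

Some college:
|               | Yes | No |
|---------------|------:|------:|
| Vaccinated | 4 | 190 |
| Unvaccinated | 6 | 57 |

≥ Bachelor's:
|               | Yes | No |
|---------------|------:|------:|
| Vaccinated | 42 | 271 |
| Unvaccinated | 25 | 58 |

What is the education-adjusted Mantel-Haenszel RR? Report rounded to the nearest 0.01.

RR_MH = Σ(aᵢ·n₀ᵢ/nᵢ) / Σ(cᵢ·n₁ᵢ/nᵢ), with n₁ᵢ = aᵢ+bᵢ (exposed), n₀ᵢ = cᵢ+dᵢ (unexposed), nᵢ = n₁ᵢ+n₀ᵢ.
Stratum 1 (≤ High school): n₁ = 399, n₀ = 386, n = 785; a·n₀/n = 5·386/785 = 2.4586; c·n₁/n = 28·399/785 = 14.2318
Stratum 2 (Some college): n₁ = 194, n₀ = 63, n = 257; a·n₀/n = 4·63/257 = 0.9805; c·n₁/n = 6·194/257 = 4.5292
Stratum 3 (≥ Bachelor's): n₁ = 313, n₀ = 83, n = 396; a·n₀/n = 42·83/396 = 8.8030; c·n₁/n = 25·313/396 = 19.7601
RR_MH = (2.4586 + 0.9805 + 8.8030) / (14.2318 + 4.5292 + 19.7601) = 12.2422 / 38.5211 = 0.31780

0.32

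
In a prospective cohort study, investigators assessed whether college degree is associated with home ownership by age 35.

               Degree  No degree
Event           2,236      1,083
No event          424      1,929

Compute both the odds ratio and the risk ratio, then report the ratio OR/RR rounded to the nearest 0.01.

4.02

Reading the table with exposure as columns: a = 2236 (Degree, case), b = 424 (Degree, non-case), c = 1083 (No degree, case), d = 1929.
OR = (2236·1929)/(424·1083) = 4313244/459192 = 9.39312
Risk in exposed = 2236/2660 = 0.84060; risk in unexposed = 1083/3012 = 0.35956; RR = 2.33785
OR/RR = 9.39312 / 2.33785 = 4.01784
The outcome is not rare, so the OR lies further from 1 than the RR.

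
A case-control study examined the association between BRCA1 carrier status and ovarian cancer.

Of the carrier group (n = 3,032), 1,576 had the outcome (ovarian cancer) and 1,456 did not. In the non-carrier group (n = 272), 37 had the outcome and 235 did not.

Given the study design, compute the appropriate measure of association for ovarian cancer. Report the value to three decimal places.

From the description: a = 1576, b = 1456, c = 37, d = 235.
This is a case-control study: participants were sampled on outcome status, so risks in the source population cannot be estimated directly — relative risk is not valid here. The odds ratio is the appropriate measure.
OR = (a·d)/(b·c) = (1576 × 235) / (1456 × 37) = 370360 / 53872 = 6.87481

6.875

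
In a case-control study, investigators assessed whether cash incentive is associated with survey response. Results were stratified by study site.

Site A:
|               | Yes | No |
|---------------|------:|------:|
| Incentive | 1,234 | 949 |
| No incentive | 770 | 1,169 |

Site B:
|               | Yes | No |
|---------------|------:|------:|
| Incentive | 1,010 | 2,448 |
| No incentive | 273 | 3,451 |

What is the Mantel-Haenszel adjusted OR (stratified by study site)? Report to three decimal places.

OR_MH = Σ(aᵢdᵢ/nᵢ) / Σ(bᵢcᵢ/nᵢ), where nᵢ is the stratum total.
Stratum 1 (Site A): n = 4122; a·d/n = 1234·1169/4122 = 349.9626; b·c/n = 949·770/4122 = 177.2756
Stratum 2 (Site B): n = 7182; a·d/n = 1010·3451/7182 = 485.3119; b·c/n = 2448·273/7182 = 93.0526
OR_MH = (349.9626 + 485.3119) / (177.2756 + 93.0526) = 835.2745 / 270.3282 = 3.08985

3.090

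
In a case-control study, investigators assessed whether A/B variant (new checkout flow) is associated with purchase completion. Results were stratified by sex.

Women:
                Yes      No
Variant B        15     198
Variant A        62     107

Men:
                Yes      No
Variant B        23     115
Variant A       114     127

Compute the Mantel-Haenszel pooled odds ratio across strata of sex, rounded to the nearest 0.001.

OR_MH = Σ(aᵢdᵢ/nᵢ) / Σ(bᵢcᵢ/nᵢ), where nᵢ is the stratum total.
Stratum 1 (Women): n = 382; a·d/n = 15·107/382 = 4.2016; b·c/n = 198·62/382 = 32.1361
Stratum 2 (Men): n = 379; a·d/n = 23·127/379 = 7.7071; b·c/n = 115·114/379 = 34.5910
OR_MH = (4.2016 + 7.7071) / (32.1361 + 34.5910) = 11.9087 / 66.7272 = 0.17847

0.178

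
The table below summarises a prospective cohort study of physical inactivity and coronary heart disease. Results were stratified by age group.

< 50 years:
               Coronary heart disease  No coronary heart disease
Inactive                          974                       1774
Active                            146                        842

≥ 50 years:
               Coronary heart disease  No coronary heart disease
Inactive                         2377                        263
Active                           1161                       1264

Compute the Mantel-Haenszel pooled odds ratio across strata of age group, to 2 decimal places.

6.27

OR_MH = Σ(aᵢdᵢ/nᵢ) / Σ(bᵢcᵢ/nᵢ), where nᵢ is the stratum total.
Stratum 1 (< 50 years): n = 3736; a·d/n = 974·842/3736 = 219.5150; b·c/n = 1774·146/3736 = 69.3266
Stratum 2 (≥ 50 years): n = 5065; a·d/n = 2377·1264/5065 = 593.1941; b·c/n = 263·1161/5065 = 60.2849
OR_MH = (219.5150 + 593.1941) / (69.3266 + 60.2849) = 812.7091 / 129.6114 = 6.27035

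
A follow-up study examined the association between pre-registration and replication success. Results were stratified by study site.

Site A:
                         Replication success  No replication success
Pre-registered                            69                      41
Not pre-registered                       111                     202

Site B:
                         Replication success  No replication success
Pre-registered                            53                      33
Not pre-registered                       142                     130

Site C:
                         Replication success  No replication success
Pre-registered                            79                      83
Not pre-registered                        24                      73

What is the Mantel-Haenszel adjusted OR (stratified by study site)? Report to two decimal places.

OR_MH = Σ(aᵢdᵢ/nᵢ) / Σ(bᵢcᵢ/nᵢ), where nᵢ is the stratum total.
Stratum 1 (Site A): n = 423; a·d/n = 69·202/423 = 32.9504; b·c/n = 41·111/423 = 10.7589
Stratum 2 (Site B): n = 358; a·d/n = 53·130/358 = 19.2458; b·c/n = 33·142/358 = 13.0894
Stratum 3 (Site C): n = 259; a·d/n = 79·73/259 = 22.2664; b·c/n = 83·24/259 = 7.6911
OR_MH = (32.9504 + 19.2458 + 22.2664) / (10.7589 + 13.0894 + 7.6911) = 74.4626 / 31.5394 = 2.36094

2.36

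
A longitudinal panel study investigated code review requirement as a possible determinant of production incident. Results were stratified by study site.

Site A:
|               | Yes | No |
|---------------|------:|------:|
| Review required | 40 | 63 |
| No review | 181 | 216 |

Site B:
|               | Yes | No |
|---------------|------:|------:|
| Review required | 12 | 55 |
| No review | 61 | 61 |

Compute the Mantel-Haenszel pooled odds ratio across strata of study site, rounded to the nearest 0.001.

OR_MH = Σ(aᵢdᵢ/nᵢ) / Σ(bᵢcᵢ/nᵢ), where nᵢ is the stratum total.
Stratum 1 (Site A): n = 500; a·d/n = 40·216/500 = 17.2800; b·c/n = 63·181/500 = 22.8060
Stratum 2 (Site B): n = 189; a·d/n = 12·61/189 = 3.8730; b·c/n = 55·61/189 = 17.7513
OR_MH = (17.2800 + 3.8730) / (22.8060 + 17.7513) = 21.1530 / 40.5573 = 0.52156

0.522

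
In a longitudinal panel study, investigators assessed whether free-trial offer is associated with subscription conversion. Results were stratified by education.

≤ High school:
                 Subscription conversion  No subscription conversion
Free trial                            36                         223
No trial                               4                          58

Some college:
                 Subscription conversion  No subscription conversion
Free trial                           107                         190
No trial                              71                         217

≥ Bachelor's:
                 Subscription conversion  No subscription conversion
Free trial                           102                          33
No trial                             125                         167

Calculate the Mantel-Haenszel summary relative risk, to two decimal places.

1.64

RR_MH = Σ(aᵢ·n₀ᵢ/nᵢ) / Σ(cᵢ·n₁ᵢ/nᵢ), with n₁ᵢ = aᵢ+bᵢ (exposed), n₀ᵢ = cᵢ+dᵢ (unexposed), nᵢ = n₁ᵢ+n₀ᵢ.
Stratum 1 (≤ High school): n₁ = 259, n₀ = 62, n = 321; a·n₀/n = 36·62/321 = 6.9533; c·n₁/n = 4·259/321 = 3.2274
Stratum 2 (Some college): n₁ = 297, n₀ = 288, n = 585; a·n₀/n = 107·288/585 = 52.6769; c·n₁/n = 71·297/585 = 36.0462
Stratum 3 (≥ Bachelor's): n₁ = 135, n₀ = 292, n = 427; a·n₀/n = 102·292/427 = 69.7518; c·n₁/n = 125·135/427 = 39.5199
RR_MH = (6.9533 + 52.6769 + 69.7518) / (3.2274 + 36.0462 + 39.5199) = 129.3820 / 78.7935 = 1.64204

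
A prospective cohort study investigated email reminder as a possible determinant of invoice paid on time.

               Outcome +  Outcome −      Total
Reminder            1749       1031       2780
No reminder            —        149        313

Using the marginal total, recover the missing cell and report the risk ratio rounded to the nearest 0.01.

1.20

The missing cell is in the unexposed row: 313 − 149 = 164.
So a = 1749, b = 1031, c = 164, d = 149.
RR = [a/(a+b)] / [c/(c+d)] = (1749/2780) / (164/313) = 0.62914/0.52396 = 1.20073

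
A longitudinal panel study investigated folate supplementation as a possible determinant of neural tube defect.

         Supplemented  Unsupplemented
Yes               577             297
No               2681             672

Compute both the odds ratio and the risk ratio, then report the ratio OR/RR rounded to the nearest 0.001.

Reading the table with exposure as columns: a = 577 (Supplemented, case), b = 2681 (Supplemented, non-case), c = 297 (Unsupplemented, case), d = 672.
OR = (577·672)/(2681·297) = 387744/796257 = 0.48696
Risk in exposed = 577/3258 = 0.17710; risk in unexposed = 297/969 = 0.30650; RR = 0.57782
OR/RR = 0.48696 / 0.57782 = 0.84275
The outcome is not rare, so the OR lies further from 1 than the RR.

0.843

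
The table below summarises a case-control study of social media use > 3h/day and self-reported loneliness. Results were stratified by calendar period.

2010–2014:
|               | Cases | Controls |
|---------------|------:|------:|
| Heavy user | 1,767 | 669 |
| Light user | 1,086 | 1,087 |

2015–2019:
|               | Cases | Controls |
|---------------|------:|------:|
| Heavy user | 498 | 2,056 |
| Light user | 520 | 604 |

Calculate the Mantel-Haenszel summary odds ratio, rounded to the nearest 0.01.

OR_MH = Σ(aᵢdᵢ/nᵢ) / Σ(bᵢcᵢ/nᵢ), where nᵢ is the stratum total.
Stratum 1 (2010–2014): n = 4609; a·d/n = 1767·1087/4609 = 416.7344; b·c/n = 669·1086/4609 = 157.6338
Stratum 2 (2015–2019): n = 3678; a·d/n = 498·604/3678 = 81.7814; b·c/n = 2056·520/3678 = 290.6797
OR_MH = (416.7344 + 81.7814) / (157.6338 + 290.6797) = 498.5158 / 448.3135 = 1.11198

1.11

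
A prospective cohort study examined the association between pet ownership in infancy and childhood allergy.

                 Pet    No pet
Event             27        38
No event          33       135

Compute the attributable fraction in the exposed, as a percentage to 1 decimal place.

Reading the table with exposure as columns: a = 27 (Pet, case), b = 33 (Pet, non-case), c = 38 (No pet, case), d = 135.
Risk in exposed = 27/60 = 0.45000; risk in unexposed = 38/173 = 0.21965.
RR = 0.45000/0.21965 = 2.04868
AR% = (RR − 1)/RR × 100 = (2.04868 − 1)/2.04868 × 100 = 51.1882%

51.2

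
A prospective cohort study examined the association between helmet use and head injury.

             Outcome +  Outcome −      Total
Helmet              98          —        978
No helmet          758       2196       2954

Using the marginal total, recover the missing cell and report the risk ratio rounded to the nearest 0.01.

The missing cell is in the exposed row: 978 − 98 = 880.
So a = 98, b = 880, c = 758, d = 2196.
RR = [a/(a+b)] / [c/(c+d)] = (98/978) / (758/2954) = 0.10020/0.25660 = 0.39051

0.39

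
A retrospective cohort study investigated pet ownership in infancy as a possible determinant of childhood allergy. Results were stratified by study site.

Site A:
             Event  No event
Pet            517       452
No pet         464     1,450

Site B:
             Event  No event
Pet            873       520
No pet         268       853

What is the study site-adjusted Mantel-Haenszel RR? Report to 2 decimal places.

RR_MH = Σ(aᵢ·n₀ᵢ/nᵢ) / Σ(cᵢ·n₁ᵢ/nᵢ), with n₁ᵢ = aᵢ+bᵢ (exposed), n₀ᵢ = cᵢ+dᵢ (unexposed), nᵢ = n₁ᵢ+n₀ᵢ.
Stratum 1 (Site A): n₁ = 969, n₀ = 1914, n = 2883; a·n₀/n = 517·1914/2883 = 343.2320; c·n₁/n = 464·969/2883 = 155.9542
Stratum 2 (Site B): n₁ = 1393, n₀ = 1121, n = 2514; a·n₀/n = 873·1121/2514 = 389.2733; c·n₁/n = 268·1393/2514 = 148.4980
RR_MH = (343.2320 + 389.2733) / (155.9542 + 148.4980) = 732.5053 / 304.4522 = 2.40598

2.41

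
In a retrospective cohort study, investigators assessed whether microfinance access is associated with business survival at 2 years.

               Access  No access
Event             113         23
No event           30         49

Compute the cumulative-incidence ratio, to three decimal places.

Reading the table with exposure as columns: a = 113 (Access, case), b = 30 (Access, non-case), c = 23 (No access, case), d = 49.
Risk in exposed = 113/143 = 0.79021; risk in unexposed = 23/72 = 0.31944.
RR = 0.79021 / 0.31944 = 2.47370
The risk among the exposed is 2.47 times that among the unexposed.

2.474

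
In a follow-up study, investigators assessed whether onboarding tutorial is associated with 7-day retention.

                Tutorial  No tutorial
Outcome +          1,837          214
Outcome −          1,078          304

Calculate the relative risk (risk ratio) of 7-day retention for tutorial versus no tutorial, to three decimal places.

Reading the table with exposure as columns: a = 1837 (Tutorial, case), b = 1078 (Tutorial, non-case), c = 214 (No tutorial, case), d = 304.
Risk in exposed = 1837/2915 = 0.63019; risk in unexposed = 214/518 = 0.41313.
RR = 0.63019 / 0.41313 = 1.52541
The risk among the exposed is 1.53 times that among the unexposed.

1.525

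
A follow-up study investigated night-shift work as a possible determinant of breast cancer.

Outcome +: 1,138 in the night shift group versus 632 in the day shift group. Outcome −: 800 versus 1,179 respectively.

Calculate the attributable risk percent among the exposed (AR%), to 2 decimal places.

40.57

From the description: a = 1138, b = 800, c = 632, d = 1179.
Risk in exposed = 1138/1938 = 0.58720; risk in unexposed = 632/1811 = 0.34898.
RR = 0.58720/0.34898 = 1.68263
AR% = (RR − 1)/RR × 100 = (1.68263 − 1)/1.68263 × 100 = 40.5694%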